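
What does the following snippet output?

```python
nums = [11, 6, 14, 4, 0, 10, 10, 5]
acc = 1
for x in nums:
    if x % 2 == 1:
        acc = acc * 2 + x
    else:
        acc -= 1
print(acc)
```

19

x=11: odd, acc = 1*2+11 = 13
x=6: not odd, acc = 13-1 = 12
x=14: not odd, acc = 12-1 = 11
x=4: not odd, acc = 11-1 = 10
x=0: not odd, acc = 10-1 = 9
x=10: not odd, acc = 9-1 = 8
x=10: not odd, acc = 8-1 = 7
x=5: odd, acc = 7*2+5 = 19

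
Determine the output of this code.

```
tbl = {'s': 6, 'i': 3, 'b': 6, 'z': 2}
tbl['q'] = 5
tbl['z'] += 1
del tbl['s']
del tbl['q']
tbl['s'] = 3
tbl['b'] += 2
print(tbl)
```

{'i': 3, 'b': 8, 'z': 3, 's': 3}

tbl['q'] = 5 → {'s': 6, 'i': 3, 'b': 6, 'z': 2, 'q': 5}
tbl['z'] = 2+1 = 3 → {'s': 6, 'i': 3, 'b': 6, 'z': 3, 'q': 5}
del 's' → {'i': 3, 'b': 6, 'z': 3, 'q': 5}
del 'q' → {'i': 3, 'b': 6, 'z': 3}
tbl['s'] = 3 → {'i': 3, 'b': 6, 'z': 3, 's': 3}
tbl['b'] = 6+2 = 8 → {'i': 3, 'b': 8, 'z': 3, 's': 3}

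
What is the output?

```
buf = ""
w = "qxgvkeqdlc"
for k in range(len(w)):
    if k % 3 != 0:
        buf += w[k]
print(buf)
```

xgkedl

k=0: skip
k=1: add 'x' → 'x'
k=2: add 'g' → 'xg'
k=3: skip
k=4: add 'k' → 'xgk'
k=5: add 'e' → 'xgke'
k=6: skip
k=7: add 'd' → 'xgked'
k=8: add 'l' → 'xgkedl'
k=9: skip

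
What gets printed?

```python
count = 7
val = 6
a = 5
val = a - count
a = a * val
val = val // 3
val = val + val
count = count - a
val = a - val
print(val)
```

val = 5-7 = -2
a = 5*(-2) = -10
val = (-2)//3 = -1
val = (-1)+(-1) = -2
count = 7-(-10) = 17
val = (-10)-(-2) = -8

-8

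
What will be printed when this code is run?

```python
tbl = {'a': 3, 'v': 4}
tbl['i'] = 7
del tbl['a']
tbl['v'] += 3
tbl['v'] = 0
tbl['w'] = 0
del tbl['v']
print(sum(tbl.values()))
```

tbl['i'] = 7 → {'a': 3, 'v': 4, 'i': 7}
del 'a' → {'v': 4, 'i': 7}
tbl['v'] = 4+3 = 7 → {'v': 7, 'i': 7}
tbl['v'] = 0 → {'v': 0, 'i': 7}
tbl['w'] = 0 → {'v': 0, 'i': 7, 'w': 0}
del 'v' → {'i': 7, 'w': 0}
sum of values = 7

7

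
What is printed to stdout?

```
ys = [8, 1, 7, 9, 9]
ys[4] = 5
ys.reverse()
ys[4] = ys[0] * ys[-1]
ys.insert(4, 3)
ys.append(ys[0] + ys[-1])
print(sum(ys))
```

ys[4] = 5 → [8, 1, 7, 9, 5]
reverse → [5, 9, 7, 1, 8]
ys[4] = ys[0]*ys[-1] = 5*8 = 40 → [5, 9, 7, 1, 40]
insert 3 at 4 → [5, 9, 7, 1, 3, 40]
append ys[0]+ys[-1] = 5+40 = 45 → [5, 9, 7, 1, 3, 40, 45]
sum = 110

110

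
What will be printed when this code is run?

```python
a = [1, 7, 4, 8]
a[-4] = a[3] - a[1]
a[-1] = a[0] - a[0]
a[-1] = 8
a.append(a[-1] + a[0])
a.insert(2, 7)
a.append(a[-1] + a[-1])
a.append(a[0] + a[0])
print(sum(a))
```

a[-4] = a[3]-a[1] = 8-7 = 1 → [1, 7, 4, 8]
a[-1] = a[0]-a[0] = 1-1 = 0 → [1, 7, 4, 0]
a[-1] = 8 → [1, 7, 4, 8]
append a[-1]+a[0] = 8+1 = 9 → [1, 7, 4, 8, 9]
insert 7 at 2 → [1, 7, 7, 4, 8, 9]
append a[-1]+a[-1] = 9+9 = 18 → [1, 7, 7, 4, 8, 9, 18]
append a[0]+a[0] = 1+1 = 2 → [1, 7, 7, 4, 8, 9, 18, 2]
sum = 56

56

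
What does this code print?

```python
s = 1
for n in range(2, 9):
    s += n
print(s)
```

36

n=2: s = 1+2 = 3
n=3: s = 3+3 = 6
n=4: s = 6+4 = 10
n=5: s = 10+5 = 15
n=6: s = 15+6 = 21
n=7: s = 21+7 = 28
n=8: s = 28+8 = 36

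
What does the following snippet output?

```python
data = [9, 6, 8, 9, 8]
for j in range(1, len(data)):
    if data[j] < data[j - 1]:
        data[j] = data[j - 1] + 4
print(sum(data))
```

85

j=1: 6<9, data[1] = 9+4 = 13 → [9, 13, 8, 9, 8]
j=2: 8<13, data[2] = 13+4 = 17 → [9, 13, 17, 9, 8]
j=3: 9<17, data[3] = 17+4 = 21 → [9, 13, 17, 21, 8]
j=4: 8<21, data[4] = 21+4 = 25 → [9, 13, 17, 21, 25]
sum = 85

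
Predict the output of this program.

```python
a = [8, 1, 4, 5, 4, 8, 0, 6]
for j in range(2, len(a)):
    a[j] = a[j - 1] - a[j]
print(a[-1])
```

j=2: a[2] = 1-4 = -3 → [8, 1, -3, 5, 4, 8, 0, 6]
j=3: a[3] = (-3)-5 = -8 → [8, 1, -3, -8, 4, 8, 0, 6]
j=4: a[4] = (-8)-4 = -12 → [8, 1, -3, -8, -12, 8, 0, 6]
j=5: a[5] = (-12)-8 = -20 → [8, 1, -3, -8, -12, -20, 0, 6]
j=6: a[6] = (-20)-0 = -20 → [8, 1, -3, -8, -12, -20, -20, 6]
j=7: a[7] = (-20)-6 = -26 → [8, 1, -3, -8, -12, -20, -20, -26]

-26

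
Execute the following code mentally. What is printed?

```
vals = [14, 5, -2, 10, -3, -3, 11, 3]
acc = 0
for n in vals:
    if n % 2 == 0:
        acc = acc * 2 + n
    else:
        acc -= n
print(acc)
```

n=14: even, acc = 0*2+14 = 14
n=5: not even, acc = 14-5 = 9
n=-2: even, acc = 9*2+(-2) = 16
n=10: even, acc = 16*2+10 = 42
n=-3: not even, acc = 42-(-3) = 45
n=-3: not even, acc = 45-(-3) = 48
n=11: not even, acc = 48-11 = 37
n=3: not even, acc = 37-3 = 34

34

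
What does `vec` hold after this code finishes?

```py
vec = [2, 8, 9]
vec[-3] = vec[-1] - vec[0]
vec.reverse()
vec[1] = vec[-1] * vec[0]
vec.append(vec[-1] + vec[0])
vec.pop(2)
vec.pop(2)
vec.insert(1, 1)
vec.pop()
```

vec[-3] = vec[-1]-vec[0] = 9-2 = 7 → [7, 8, 9]
reverse → [9, 8, 7]
vec[1] = vec[-1]*vec[0] = 7*9 = 63 → [9, 63, 7]
append vec[-1]+vec[0] = 7+9 = 16 → [9, 63, 7, 16]
pop(2) removes 7 → [9, 63, 16]
pop(2) removes 16 → [9, 63]
insert 1 at 1 → [9, 1, 63]
pop() removes 63 → [9, 1]

[9, 1]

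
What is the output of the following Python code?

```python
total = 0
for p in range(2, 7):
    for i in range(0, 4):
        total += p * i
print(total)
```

120

p=2,i=0: total = 0+0 = 0
p=2,i=1: total = 0+2 = 2
p=2,i=2: total = 2+4 = 6
p=2,i=3: total = 6+6 = 12
p=3,i=0: total = 12+0 = 12
p=3,i=1: total = 12+3 = 15
p=3,i=2: total = 15+6 = 21
p=3,i=3: total = 21+9 = 30
p=4,i=0: total = 30+0 = 30
p=4,i=1: total = 30+4 = 34
p=4,i=2: total = 34+8 = 42
p=4,i=3: total = 42+12 = 54
p=5,i=0: total = 54+0 = 54
p=5,i=1: total = 54+5 = 59
p=5,i=2: total = 59+10 = 69
p=5,i=3: total = 69+15 = 84
p=6,i=0: total = 84+0 = 84
p=6,i=1: total = 84+6 = 90
p=6,i=2: total = 90+12 = 102
p=6,i=3: total = 102+18 = 120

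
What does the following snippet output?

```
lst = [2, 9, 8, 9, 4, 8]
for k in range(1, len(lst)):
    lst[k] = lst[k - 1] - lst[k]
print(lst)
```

k=1: lst[1] = 2-9 = -7 → [2, -7, 8, 9, 4, 8]
k=2: lst[2] = (-7)-8 = -15 → [2, -7, -15, 9, 4, 8]
k=3: lst[3] = (-15)-9 = -24 → [2, -7, -15, -24, 4, 8]
k=4: lst[4] = (-24)-4 = -28 → [2, -7, -15, -24, -28, 8]
k=5: lst[5] = (-28)-8 = -36 → [2, -7, -15, -24, -28, -36]

[2, -7, -15, -24, -28, -36]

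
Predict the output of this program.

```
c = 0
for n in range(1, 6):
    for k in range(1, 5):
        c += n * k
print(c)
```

n=1,k=1: c = 0+1 = 1
n=1,k=2: c = 1+2 = 3
n=1,k=3: c = 3+3 = 6
n=1,k=4: c = 6+4 = 10
n=2,k=1: c = 10+2 = 12
n=2,k=2: c = 12+4 = 16
n=2,k=3: c = 16+6 = 22
n=2,k=4: c = 22+8 = 30
n=3,k=1: c = 30+3 = 33
n=3,k=2: c = 33+6 = 39
n=3,k=3: c = 39+9 = 48
n=3,k=4: c = 48+12 = 60
n=4,k=1: c = 60+4 = 64
n=4,k=2: c = 64+8 = 72
n=4,k=3: c = 72+12 = 84
n=4,k=4: c = 84+16 = 100
n=5,k=1: c = 100+5 = 105
n=5,k=2: c = 105+10 = 115
n=5,k=3: c = 115+15 = 130
n=5,k=4: c = 130+20 = 150

150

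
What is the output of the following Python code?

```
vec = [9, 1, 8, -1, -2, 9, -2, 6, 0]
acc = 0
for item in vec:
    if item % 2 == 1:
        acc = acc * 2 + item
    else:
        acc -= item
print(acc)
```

item=9: odd, acc = 0*2+9 = 9
item=1: odd, acc = 9*2+1 = 19
item=8: not odd, acc = 19-8 = 11
item=-1: odd, acc = 11*2+(-1) = 21
item=-2: not odd, acc = 21-(-2) = 23
item=9: odd, acc = 23*2+9 = 55
item=-2: not odd, acc = 55-(-2) = 57
item=6: not odd, acc = 57-6 = 51
item=0: not odd, acc = 51-0 = 51

51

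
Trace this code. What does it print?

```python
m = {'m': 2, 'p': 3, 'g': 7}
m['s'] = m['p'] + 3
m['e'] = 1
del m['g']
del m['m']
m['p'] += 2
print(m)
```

m['s'] = m['p']+3 = 6 → {'m': 2, 'p': 3, 'g': 7, 's': 6}
m['e'] = 1 → {'m': 2, 'p': 3, 'g': 7, 's': 6, 'e': 1}
del 'g' → {'m': 2, 'p': 3, 's': 6, 'e': 1}
del 'm' → {'p': 3, 's': 6, 'e': 1}
m['p'] = 3+2 = 5 → {'p': 5, 's': 6, 'e': 1}

{'p': 5, 's': 6, 'e': 1}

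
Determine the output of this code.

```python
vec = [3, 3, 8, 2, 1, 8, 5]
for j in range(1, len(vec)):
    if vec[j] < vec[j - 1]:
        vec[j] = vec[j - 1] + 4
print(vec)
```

[3, 3, 8, 12, 16, 20, 24]

j=1: 3>=3, unchanged → [3, 3, 8, 2, 1, 8, 5]
j=2: 8>=3, unchanged → [3, 3, 8, 2, 1, 8, 5]
j=3: 2<8, vec[3] = 8+4 = 12 → [3, 3, 8, 12, 1, 8, 5]
j=4: 1<12, vec[4] = 12+4 = 16 → [3, 3, 8, 12, 16, 8, 5]
j=5: 8<16, vec[5] = 16+4 = 20 → [3, 3, 8, 12, 16, 20, 5]
j=6: 5<20, vec[6] = 20+4 = 24 → [3, 3, 8, 12, 16, 20, 24]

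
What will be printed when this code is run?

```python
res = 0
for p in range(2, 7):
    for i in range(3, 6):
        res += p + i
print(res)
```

120

p=2,i=3: res = 0+5 = 5
p=2,i=4: res = 5+6 = 11
p=2,i=5: res = 11+7 = 18
p=3,i=3: res = 18+6 = 24
p=3,i=4: res = 24+7 = 31
p=3,i=5: res = 31+8 = 39
p=4,i=3: res = 39+7 = 46
p=4,i=4: res = 46+8 = 54
p=4,i=5: res = 54+9 = 63
p=5,i=3: res = 63+8 = 71
p=5,i=4: res = 71+9 = 80
p=5,i=5: res = 80+10 = 90
p=6,i=3: res = 90+9 = 99
p=6,i=4: res = 99+10 = 109
p=6,i=5: res = 109+11 = 120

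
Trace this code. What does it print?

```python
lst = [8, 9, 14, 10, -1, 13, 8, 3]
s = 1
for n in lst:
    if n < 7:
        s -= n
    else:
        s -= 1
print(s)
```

-7

n=8: not <7, s = 1-1 = 0
n=9: not <7, s = 0-1 = -1
n=14: not <7, s = (-1)-1 = -2
n=10: not <7, s = (-2)-1 = -3
n=-1: <7, s = (-3)-(-1) = -2
n=13: not <7, s = (-2)-1 = -3
n=8: not <7, s = (-3)-1 = -4
n=3: <7, s = (-4)-3 = -7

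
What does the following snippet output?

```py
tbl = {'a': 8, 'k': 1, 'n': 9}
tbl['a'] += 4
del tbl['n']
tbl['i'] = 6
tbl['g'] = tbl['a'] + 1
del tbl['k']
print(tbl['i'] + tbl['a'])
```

18

tbl['a'] = 8+4 = 12 → {'a': 12, 'k': 1, 'n': 9}
del 'n' → {'a': 12, 'k': 1}
tbl['i'] = 6 → {'a': 12, 'k': 1, 'i': 6}
tbl['g'] = tbl['a']+1 = 13 → {'a': 12, 'k': 1, 'i': 6, 'g': 13}
del 'k' → {'a': 12, 'i': 6, 'g': 13}
tbl['i']+tbl['a'] = 6+12 = 18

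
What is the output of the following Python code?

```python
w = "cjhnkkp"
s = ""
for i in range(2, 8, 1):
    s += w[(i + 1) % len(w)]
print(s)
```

nkkpcj

i=2: add w[3]='n' → 'n'
i=3: add w[4]='k' → 'nk'
i=4: add w[5]='k' → 'nkk'
i=5: add w[6]='p' → 'nkkp'
i=6: add w[0]='c' → 'nkkpc'
i=7: add w[1]='j' → 'nkkpcj'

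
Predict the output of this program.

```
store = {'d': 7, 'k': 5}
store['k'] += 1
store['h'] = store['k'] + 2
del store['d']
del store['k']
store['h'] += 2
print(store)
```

store['k'] = 5+1 = 6 → {'d': 7, 'k': 6}
store['h'] = store['k']+2 = 8 → {'d': 7, 'k': 6, 'h': 8}
del 'd' → {'k': 6, 'h': 8}
del 'k' → {'h': 8}
store['h'] = 8+2 = 10 → {'h': 10}

{'h': 10}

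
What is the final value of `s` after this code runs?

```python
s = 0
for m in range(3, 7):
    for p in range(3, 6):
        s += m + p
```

m=3,p=3: s = 0+6 = 6
m=3,p=4: s = 6+7 = 13
m=3,p=5: s = 13+8 = 21
m=4,p=3: s = 21+7 = 28
m=4,p=4: s = 28+8 = 36
m=4,p=5: s = 36+9 = 45
m=5,p=3: s = 45+8 = 53
m=5,p=4: s = 53+9 = 62
m=5,p=5: s = 62+10 = 72
m=6,p=3: s = 72+9 = 81
m=6,p=4: s = 81+10 = 91
m=6,p=5: s = 91+11 = 102

102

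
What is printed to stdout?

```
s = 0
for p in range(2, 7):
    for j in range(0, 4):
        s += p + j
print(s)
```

p=2,j=0: s = 0+2 = 2
p=2,j=1: s = 2+3 = 5
p=2,j=2: s = 5+4 = 9
p=2,j=3: s = 9+5 = 14
p=3,j=0: s = 14+3 = 17
p=3,j=1: s = 17+4 = 21
p=3,j=2: s = 21+5 = 26
p=3,j=3: s = 26+6 = 32
p=4,j=0: s = 32+4 = 36
p=4,j=1: s = 36+5 = 41
p=4,j=2: s = 41+6 = 47
p=4,j=3: s = 47+7 = 54
p=5,j=0: s = 54+5 = 59
p=5,j=1: s = 59+6 = 65
p=5,j=2: s = 65+7 = 72
p=5,j=3: s = 72+8 = 80
p=6,j=0: s = 80+6 = 86
p=6,j=1: s = 86+7 = 93
p=6,j=2: s = 93+8 = 101
p=6,j=3: s = 101+9 = 110

110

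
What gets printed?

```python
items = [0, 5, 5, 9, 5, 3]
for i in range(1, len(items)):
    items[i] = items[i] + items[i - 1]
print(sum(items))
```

i=1: items[1] = 5+0 = 5 → [0, 5, 5, 9, 5, 3]
i=2: items[2] = 5+5 = 10 → [0, 5, 10, 9, 5, 3]
i=3: items[3] = 9+10 = 19 → [0, 5, 10, 19, 5, 3]
i=4: items[4] = 5+19 = 24 → [0, 5, 10, 19, 24, 3]
i=5: items[5] = 3+24 = 27 → [0, 5, 10, 19, 24, 27]
sum = 85

85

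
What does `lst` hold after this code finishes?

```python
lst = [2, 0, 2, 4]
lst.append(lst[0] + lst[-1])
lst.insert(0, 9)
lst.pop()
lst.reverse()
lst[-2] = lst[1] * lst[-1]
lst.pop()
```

append lst[0]+lst[-1] = 2+4 = 6 → [2, 0, 2, 4, 6]
insert 9 at 0 → [9, 2, 0, 2, 4, 6]
pop() removes 6 → [9, 2, 0, 2, 4]
reverse → [4, 2, 0, 2, 9]
lst[-2] = lst[1]*lst[-1] = 2*9 = 18 → [4, 2, 0, 18, 9]
pop() removes 9 → [4, 2, 0, 18]

[4, 2, 0, 18]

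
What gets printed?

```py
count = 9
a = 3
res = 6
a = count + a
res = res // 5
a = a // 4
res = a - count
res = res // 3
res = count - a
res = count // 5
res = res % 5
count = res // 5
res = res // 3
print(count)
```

0

a = 9+3 = 12
res = 6//5 = 1
a = 12//4 = 3
res = 3-9 = -6
res = (-6)//3 = -2
res = 9-3 = 6
res = 9//5 = 1
res = 1%5 = 1
count = 1//5 = 0
res = 1//3 = 0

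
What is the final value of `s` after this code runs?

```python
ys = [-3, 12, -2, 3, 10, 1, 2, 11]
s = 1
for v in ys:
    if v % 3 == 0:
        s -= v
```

v=-3: %3==0, s = 1-(-3) = 4
v=12: %3==0, s = 4-12 = -8
v=-2: not %3==0
v=3: %3==0, s = (-8)-3 = -11
v=10: not %3==0
v=1: not %3==0
v=2: not %3==0
v=11: not %3==0

-11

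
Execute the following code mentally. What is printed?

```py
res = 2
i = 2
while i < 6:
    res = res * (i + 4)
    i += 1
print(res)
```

6048

i=2: res = 2*6 = 12
i=3: res = 12*7 = 84
i=4: res = 84*8 = 672
i=5: res = 672*9 = 6048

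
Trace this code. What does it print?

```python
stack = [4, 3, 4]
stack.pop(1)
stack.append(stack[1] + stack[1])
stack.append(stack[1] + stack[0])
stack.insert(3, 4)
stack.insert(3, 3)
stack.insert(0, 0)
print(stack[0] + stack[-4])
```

8

pop(1) removes 3 → [4, 4]
append stack[1]+stack[1] = 4+4 = 8 → [4, 4, 8]
append stack[1]+stack[0] = 4+4 = 8 → [4, 4, 8, 8]
insert 4 at 3 → [4, 4, 8, 4, 8]
insert 3 at 3 → [4, 4, 8, 3, 4, 8]
insert 0 at 0 → [0, 4, 4, 8, 3, 4, 8]
stack[0]+stack[-4] = 0+8 = 8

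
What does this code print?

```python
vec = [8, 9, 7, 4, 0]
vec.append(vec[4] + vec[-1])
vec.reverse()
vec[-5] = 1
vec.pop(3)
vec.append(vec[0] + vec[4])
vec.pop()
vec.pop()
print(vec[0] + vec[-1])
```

9

append vec[4]+vec[-1] = 0+0 = 0 → [8, 9, 7, 4, 0, 0]
reverse → [0, 0, 4, 7, 9, 8]
vec[-5] = 1 → [0, 1, 4, 7, 9, 8]
pop(3) removes 7 → [0, 1, 4, 9, 8]
append vec[0]+vec[4] = 0+8 = 8 → [0, 1, 4, 9, 8, 8]
pop() removes 8 → [0, 1, 4, 9, 8]
pop() removes 8 → [0, 1, 4, 9]
vec[0]+vec[-1] = 0+9 = 9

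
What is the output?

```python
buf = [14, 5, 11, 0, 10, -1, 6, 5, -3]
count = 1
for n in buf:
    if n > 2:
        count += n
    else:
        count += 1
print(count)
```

55

n=14: >2, count = 1+14 = 15
n=5: >2, count = 15+5 = 20
n=11: >2, count = 20+11 = 31
n=0: not >2, count = 31+1 = 32
n=10: >2, count = 32+10 = 42
n=-1: not >2, count = 42+1 = 43
n=6: >2, count = 43+6 = 49
n=5: >2, count = 49+5 = 54
n=-3: not >2, count = 54+1 = 55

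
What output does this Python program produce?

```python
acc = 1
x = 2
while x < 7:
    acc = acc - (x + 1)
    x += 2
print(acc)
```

x=2: acc = 1-3 = -2
x=4: acc = (-2)-5 = -7
x=6: acc = (-7)-7 = -14

-14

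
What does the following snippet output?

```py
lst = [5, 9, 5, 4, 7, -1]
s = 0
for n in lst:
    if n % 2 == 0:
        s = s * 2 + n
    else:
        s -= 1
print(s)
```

-4

n=5: not even, s = 0-1 = -1
n=9: not even, s = (-1)-1 = -2
n=5: not even, s = (-2)-1 = -3
n=4: even, s = (-3)*2+4 = -2
n=7: not even, s = (-2)-1 = -3
n=-1: not even, s = (-3)-1 = -4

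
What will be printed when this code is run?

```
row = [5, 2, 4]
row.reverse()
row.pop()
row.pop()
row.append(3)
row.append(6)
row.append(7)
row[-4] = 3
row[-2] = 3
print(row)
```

reverse → [4, 2, 5]
pop() removes 5 → [4, 2]
pop() removes 2 → [4]
append 3 → [4, 3]
append 6 → [4, 3, 6]
append 7 → [4, 3, 6, 7]
row[-4] = 3 → [3, 3, 6, 7]
row[-2] = 3 → [3, 3, 3, 7]

[3, 3, 3, 7]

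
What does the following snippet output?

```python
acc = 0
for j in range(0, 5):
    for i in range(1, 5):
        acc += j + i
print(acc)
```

j=0,i=1: acc = 0+1 = 1
j=0,i=2: acc = 1+2 = 3
j=0,i=3: acc = 3+3 = 6
j=0,i=4: acc = 6+4 = 10
j=1,i=1: acc = 10+2 = 12
j=1,i=2: acc = 12+3 = 15
j=1,i=3: acc = 15+4 = 19
j=1,i=4: acc = 19+5 = 24
j=2,i=1: acc = 24+3 = 27
j=2,i=2: acc = 27+4 = 31
j=2,i=3: acc = 31+5 = 36
j=2,i=4: acc = 36+6 = 42
j=3,i=1: acc = 42+4 = 46
j=3,i=2: acc = 46+5 = 51
j=3,i=3: acc = 51+6 = 57
j=3,i=4: acc = 57+7 = 64
j=4,i=1: acc = 64+5 = 69
j=4,i=2: acc = 69+6 = 75
j=4,i=3: acc = 75+7 = 82
j=4,i=4: acc = 82+8 = 90

90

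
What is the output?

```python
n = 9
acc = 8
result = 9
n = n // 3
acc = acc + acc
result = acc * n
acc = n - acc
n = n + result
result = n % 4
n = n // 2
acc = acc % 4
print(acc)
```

n = 9//3 = 3
acc = 8+8 = 16
result = 16*3 = 48
acc = 3-16 = -13
n = 3+48 = 51
result = 51%4 = 3
n = 51//2 = 25
acc = (-13)%4 = 3

3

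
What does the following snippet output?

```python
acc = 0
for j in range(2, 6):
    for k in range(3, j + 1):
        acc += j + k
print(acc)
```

48

j=3,k=3: acc = 0+6 = 6
j=4,k=3: acc = 6+7 = 13
j=4,k=4: acc = 13+8 = 21
j=5,k=3: acc = 21+8 = 29
j=5,k=4: acc = 29+9 = 38
j=5,k=5: acc = 38+10 = 48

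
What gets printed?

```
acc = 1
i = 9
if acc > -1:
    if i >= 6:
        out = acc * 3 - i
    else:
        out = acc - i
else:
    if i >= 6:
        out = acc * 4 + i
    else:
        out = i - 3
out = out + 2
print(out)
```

-4

acc=1, i=9
acc > -1 is True; i >= 6 is True
→ out = acc * 3 - i = -6
out = (-6)+2 = -4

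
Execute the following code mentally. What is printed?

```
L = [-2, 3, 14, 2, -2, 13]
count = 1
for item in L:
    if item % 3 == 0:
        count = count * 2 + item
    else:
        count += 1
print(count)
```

11

item=-2: not %3==0, count = 1+1 = 2
item=3: %3==0, count = 2*2+3 = 7
item=14: not %3==0, count = 7+1 = 8
item=2: not %3==0, count = 8+1 = 9
item=-2: not %3==0, count = 9+1 = 10
item=13: not %3==0, count = 10+1 = 11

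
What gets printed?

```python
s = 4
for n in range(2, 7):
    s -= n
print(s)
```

n=2: s = 4-2 = 2
n=3: s = 2-3 = -1
n=4: s = (-1)-4 = -5
n=5: s = (-5)-5 = -10
n=6: s = (-10)-6 = -16

-16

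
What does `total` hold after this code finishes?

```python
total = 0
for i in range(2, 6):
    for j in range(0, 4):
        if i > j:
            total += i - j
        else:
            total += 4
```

45

i=2,j=0: 2>0, total = 0+2 = 2
i=2,j=1: 2>1, total = 2+1 = 3
i=2,j=2: not 2>2, total = 3+4 = 7
i=2,j=3: not 2>3, total = 7+4 = 11
i=3,j=0: 3>0, total = 11+3 = 14
i=3,j=1: 3>1, total = 14+2 = 16
i=3,j=2: 3>2, total = 16+1 = 17
i=3,j=3: not 3>3, total = 17+4 = 21
i=4,j=0: 4>0, total = 21+4 = 25
i=4,j=1: 4>1, total = 25+3 = 28
i=4,j=2: 4>2, total = 28+2 = 30
i=4,j=3: 4>3, total = 30+1 = 31
i=5,j=0: 5>0, total = 31+5 = 36
i=5,j=1: 5>1, total = 36+4 = 40
i=5,j=2: 5>2, total = 40+3 = 43
i=5,j=3: 5>3, total = 43+2 = 45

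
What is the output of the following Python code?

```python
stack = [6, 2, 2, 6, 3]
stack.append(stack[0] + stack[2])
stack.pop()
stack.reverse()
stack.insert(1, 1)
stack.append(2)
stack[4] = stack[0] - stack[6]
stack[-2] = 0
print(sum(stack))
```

append stack[0]+stack[2] = 6+2 = 8 → [6, 2, 2, 6, 3, 8]
pop() removes 8 → [6, 2, 2, 6, 3]
reverse → [3, 6, 2, 2, 6]
insert 1 at 1 → [3, 1, 6, 2, 2, 6]
append 2 → [3, 1, 6, 2, 2, 6, 2]
stack[4] = stack[0]-stack[6] = 3-2 = 1 → [3, 1, 6, 2, 1, 6, 2]
stack[-2] = 0 → [3, 1, 6, 2, 1, 0, 2]
sum = 15

15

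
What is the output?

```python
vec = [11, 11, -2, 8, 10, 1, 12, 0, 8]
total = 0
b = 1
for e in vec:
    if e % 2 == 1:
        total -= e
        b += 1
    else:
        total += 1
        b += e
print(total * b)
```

e=11: odd, total = 0-11 = -11; b=2
e=11: odd, total = (-11)-11 = -22; b=3
e=-2: not odd, total = (-22)+1 = -21; b=1
e=8: not odd, total = (-21)+1 = -20; b=9
e=10: not odd, total = (-20)+1 = -19; b=19
e=1: odd, total = (-19)-1 = -20; b=20
e=12: not odd, total = (-20)+1 = -19; b=32
e=0: not odd, total = (-19)+1 = -18; b=32
e=8: not odd, total = (-18)+1 = -17; b=40
total*b = (-17)*40 = -680

-680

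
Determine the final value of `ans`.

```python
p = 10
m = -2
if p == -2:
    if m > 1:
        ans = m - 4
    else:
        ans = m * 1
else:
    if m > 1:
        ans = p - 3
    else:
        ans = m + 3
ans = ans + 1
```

p=10, m=-2
p == -2 is False; m > 1 is False
→ ans = m + 3 = 1
ans = 1+1 = 2

2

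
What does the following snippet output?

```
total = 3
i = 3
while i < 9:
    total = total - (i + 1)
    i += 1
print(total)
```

-36

i=3: total = 3-4 = -1
i=4: total = (-1)-5 = -6
i=5: total = (-6)-6 = -12
i=6: total = (-12)-7 = -19
i=7: total = (-19)-8 = -27
i=8: total = (-27)-9 = -36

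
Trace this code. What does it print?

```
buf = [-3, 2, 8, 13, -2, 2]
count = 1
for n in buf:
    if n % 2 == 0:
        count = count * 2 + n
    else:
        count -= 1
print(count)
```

n=-3: not even, count = 1-1 = 0
n=2: even, count = 0*2+2 = 2
n=8: even, count = 2*2+8 = 12
n=13: not even, count = 12-1 = 11
n=-2: even, count = 11*2+(-2) = 20
n=2: even, count = 20*2+2 = 42

42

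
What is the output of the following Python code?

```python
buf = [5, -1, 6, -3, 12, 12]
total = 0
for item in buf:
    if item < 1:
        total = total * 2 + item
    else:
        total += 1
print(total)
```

item=5: not <1, total = 0+1 = 1
item=-1: <1, total = 1*2+(-1) = 1
item=6: not <1, total = 1+1 = 2
item=-3: <1, total = 2*2+(-3) = 1
item=12: not <1, total = 1+1 = 2
item=12: not <1, total = 2+1 = 3

3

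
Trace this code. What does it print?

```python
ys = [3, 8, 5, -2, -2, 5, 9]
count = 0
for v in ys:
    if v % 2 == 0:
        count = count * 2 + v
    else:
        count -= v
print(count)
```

-32

v=3: not even, count = 0-3 = -3
v=8: even, count = (-3)*2+8 = 2
v=5: not even, count = 2-5 = -3
v=-2: even, count = (-3)*2+(-2) = -8
v=-2: even, count = (-8)*2+(-2) = -18
v=5: not even, count = (-18)-5 = -23
v=9: not even, count = (-23)-9 = -32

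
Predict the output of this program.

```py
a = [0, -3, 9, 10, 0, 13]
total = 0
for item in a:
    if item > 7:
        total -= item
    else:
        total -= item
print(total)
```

-29

item=0: not >7, total = 0-0 = 0
item=-3: not >7, total = 0-(-3) = 3
item=9: >7, total = 3-9 = -6
item=10: >7, total = (-6)-10 = -16
item=0: not >7, total = (-16)-0 = -16
item=13: >7, total = (-16)-13 = -29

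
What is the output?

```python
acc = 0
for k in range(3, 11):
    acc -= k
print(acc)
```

k=3: acc = 0-3 = -3
k=4: acc = (-3)-4 = -7
k=5: acc = (-7)-5 = -12
k=6: acc = (-12)-6 = -18
k=7: acc = (-18)-7 = -25
k=8: acc = (-25)-8 = -33
k=9: acc = (-33)-9 = -42
k=10: acc = (-42)-10 = -52

-52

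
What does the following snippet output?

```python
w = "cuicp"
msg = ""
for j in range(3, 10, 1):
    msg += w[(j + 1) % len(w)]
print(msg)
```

j=3: add w[4]='p' → 'p'
j=4: add w[0]='c' → 'pc'
j=5: add w[1]='u' → 'pcu'
j=6: add w[2]='i' → 'pcui'
j=7: add w[3]='c' → 'pcuic'
j=8: add w[4]='p' → 'pcuicp'
j=9: add w[0]='c' → 'pcuicpc'

pcuicpc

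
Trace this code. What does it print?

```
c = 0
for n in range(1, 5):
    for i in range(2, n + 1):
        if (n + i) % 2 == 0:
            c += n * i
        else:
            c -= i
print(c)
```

n=2,i=2: even sum, c = 0+4 = 4
n=3,i=2: odd sum, c = 4-2 = 2
n=3,i=3: even sum, c = 2+9 = 11
n=4,i=2: even sum, c = 11+8 = 19
n=4,i=3: odd sum, c = 19-3 = 16
n=4,i=4: even sum, c = 16+16 = 32

32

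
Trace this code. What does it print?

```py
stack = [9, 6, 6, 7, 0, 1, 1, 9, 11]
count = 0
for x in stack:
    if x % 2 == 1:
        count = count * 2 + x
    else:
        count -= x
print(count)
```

57

x=9: odd, count = 0*2+9 = 9
x=6: not odd, count = 9-6 = 3
x=6: not odd, count = 3-6 = -3
x=7: odd, count = (-3)*2+7 = 1
x=0: not odd, count = 1-0 = 1
x=1: odd, count = 1*2+1 = 3
x=1: odd, count = 3*2+1 = 7
x=9: odd, count = 7*2+9 = 23
x=11: odd, count = 23*2+11 = 57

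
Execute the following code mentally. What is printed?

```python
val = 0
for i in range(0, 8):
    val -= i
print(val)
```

-28

i=0: val = 0-0 = 0
i=1: val = 0-1 = -1
i=2: val = (-1)-2 = -3
i=3: val = (-3)-3 = -6
i=4: val = (-6)-4 = -10
i=5: val = (-10)-5 = -15
i=6: val = (-15)-6 = -21
i=7: val = (-21)-7 = -28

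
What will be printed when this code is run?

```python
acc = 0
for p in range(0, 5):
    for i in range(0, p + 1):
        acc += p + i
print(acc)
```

60

p=0,i=0: acc = 0+0 = 0
p=1,i=0: acc = 0+1 = 1
p=1,i=1: acc = 1+2 = 3
p=2,i=0: acc = 3+2 = 5
p=2,i=1: acc = 5+3 = 8
p=2,i=2: acc = 8+4 = 12
p=3,i=0: acc = 12+3 = 15
p=3,i=1: acc = 15+4 = 19
p=3,i=2: acc = 19+5 = 24
p=3,i=3: acc = 24+6 = 30
p=4,i=0: acc = 30+4 = 34
p=4,i=1: acc = 34+5 = 39
p=4,i=2: acc = 39+6 = 45
p=4,i=3: acc = 45+7 = 52
p=4,i=4: acc = 52+8 = 60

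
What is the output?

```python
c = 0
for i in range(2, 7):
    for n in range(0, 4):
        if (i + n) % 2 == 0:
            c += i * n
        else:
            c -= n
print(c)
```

40

i=2,n=0: even sum, c = 0+0 = 0
i=2,n=1: odd sum, c = 0-1 = -1
i=2,n=2: even sum, c = (-1)+4 = 3
i=2,n=3: odd sum, c = 3-3 = 0
i=3,n=0: odd sum, c = 0-0 = 0
i=3,n=1: even sum, c = 0+3 = 3
i=3,n=2: odd sum, c = 3-2 = 1
i=3,n=3: even sum, c = 1+9 = 10
i=4,n=0: even sum, c = 10+0 = 10
i=4,n=1: odd sum, c = 10-1 = 9
i=4,n=2: even sum, c = 9+8 = 17
i=4,n=3: odd sum, c = 17-3 = 14
i=5,n=0: odd sum, c = 14-0 = 14
i=5,n=1: even sum, c = 14+5 = 19
i=5,n=2: odd sum, c = 19-2 = 17
i=5,n=3: even sum, c = 17+15 = 32
i=6,n=0: even sum, c = 32+0 = 32
i=6,n=1: odd sum, c = 32-1 = 31
i=6,n=2: even sum, c = 31+12 = 43
i=6,n=3: odd sum, c = 43-3 = 40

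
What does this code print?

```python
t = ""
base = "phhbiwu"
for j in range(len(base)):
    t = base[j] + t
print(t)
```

uwibhhp

j=0: prepend 'p' → 'p'
j=1: prepend 'h' → 'hp'
j=2: prepend 'h' → 'hhp'
j=3: prepend 'b' → 'bhhp'
j=4: prepend 'i' → 'ibhhp'
j=5: prepend 'w' → 'wibhhp'
j=6: prepend 'u' → 'uwibhhp'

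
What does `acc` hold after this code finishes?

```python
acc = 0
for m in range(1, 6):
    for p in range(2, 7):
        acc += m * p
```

300

m=1,p=2: acc = 0+2 = 2
m=1,p=3: acc = 2+3 = 5
m=1,p=4: acc = 5+4 = 9
m=1,p=5: acc = 9+5 = 14
m=1,p=6: acc = 14+6 = 20
m=2,p=2: acc = 20+4 = 24
m=2,p=3: acc = 24+6 = 30
m=2,p=4: acc = 30+8 = 38
m=2,p=5: acc = 38+10 = 48
m=2,p=6: acc = 48+12 = 60
m=3,p=2: acc = 60+6 = 66
m=3,p=3: acc = 66+9 = 75
m=3,p=4: acc = 75+12 = 87
m=3,p=5: acc = 87+15 = 102
m=3,p=6: acc = 102+18 = 120
m=4,p=2: acc = 120+8 = 128
m=4,p=3: acc = 128+12 = 140
m=4,p=4: acc = 140+16 = 156
m=4,p=5: acc = 156+20 = 176
m=4,p=6: acc = 176+24 = 200
m=5,p=2: acc = 200+10 = 210
m=5,p=3: acc = 210+15 = 225
m=5,p=4: acc = 225+20 = 245
m=5,p=5: acc = 245+25 = 270
m=5,p=6: acc = 270+30 = 300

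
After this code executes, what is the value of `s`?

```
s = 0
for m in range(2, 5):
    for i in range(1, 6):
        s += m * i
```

135

m=2,i=1: s = 0+2 = 2
m=2,i=2: s = 2+4 = 6
m=2,i=3: s = 6+6 = 12
m=2,i=4: s = 12+8 = 20
m=2,i=5: s = 20+10 = 30
m=3,i=1: s = 30+3 = 33
m=3,i=2: s = 33+6 = 39
m=3,i=3: s = 39+9 = 48
m=3,i=4: s = 48+12 = 60
m=3,i=5: s = 60+15 = 75
m=4,i=1: s = 75+4 = 79
m=4,i=2: s = 79+8 = 87
m=4,i=3: s = 87+12 = 99
m=4,i=4: s = 99+16 = 115
m=4,i=5: s = 115+20 = 135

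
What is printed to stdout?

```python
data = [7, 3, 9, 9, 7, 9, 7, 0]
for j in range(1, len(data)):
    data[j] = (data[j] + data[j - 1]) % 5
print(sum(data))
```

20

j=1: data[1] = (3+7)%5 = 0 → [7, 0, 9, 9, 7, 9, 7, 0]
j=2: data[2] = (9+0)%5 = 4 → [7, 0, 4, 9, 7, 9, 7, 0]
j=3: data[3] = (9+4)%5 = 3 → [7, 0, 4, 3, 7, 9, 7, 0]
j=4: data[4] = (7+3)%5 = 0 → [7, 0, 4, 3, 0, 9, 7, 0]
j=5: data[5] = (9+0)%5 = 4 → [7, 0, 4, 3, 0, 4, 7, 0]
j=6: data[6] = (7+4)%5 = 1 → [7, 0, 4, 3, 0, 4, 1, 0]
j=7: data[7] = (0+1)%5 = 1 → [7, 0, 4, 3, 0, 4, 1, 1]
sum = 20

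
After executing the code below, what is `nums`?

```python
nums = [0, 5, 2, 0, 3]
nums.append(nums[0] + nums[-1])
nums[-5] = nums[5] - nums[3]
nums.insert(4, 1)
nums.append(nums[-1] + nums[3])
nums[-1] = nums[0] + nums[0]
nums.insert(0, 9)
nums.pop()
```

append nums[0]+nums[-1] = 0+3 = 3 → [0, 5, 2, 0, 3, 3]
nums[-5] = nums[5]-nums[3] = 3-0 = 3 → [0, 3, 2, 0, 3, 3]
insert 1 at 4 → [0, 3, 2, 0, 1, 3, 3]
append nums[-1]+nums[3] = 3+0 = 3 → [0, 3, 2, 0, 1, 3, 3, 3]
nums[-1] = nums[0]+nums[0] = 0+0 = 0 → [0, 3, 2, 0, 1, 3, 3, 0]
insert 9 at 0 → [9, 0, 3, 2, 0, 1, 3, 3, 0]
pop() removes 0 → [9, 0, 3, 2, 0, 1, 3, 3]

[9, 0, 3, 2, 0, 1, 3, 3]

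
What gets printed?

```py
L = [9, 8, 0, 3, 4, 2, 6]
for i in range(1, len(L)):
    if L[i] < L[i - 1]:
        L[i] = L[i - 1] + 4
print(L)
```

i=1: 8<9, L[1] = 9+4 = 13 → [9, 13, 0, 3, 4, 2, 6]
i=2: 0<13, L[2] = 13+4 = 17 → [9, 13, 17, 3, 4, 2, 6]
i=3: 3<17, L[3] = 17+4 = 21 → [9, 13, 17, 21, 4, 2, 6]
i=4: 4<21, L[4] = 21+4 = 25 → [9, 13, 17, 21, 25, 2, 6]
i=5: 2<25, L[5] = 25+4 = 29 → [9, 13, 17, 21, 25, 29, 6]
i=6: 6<29, L[6] = 29+4 = 33 → [9, 13, 17, 21, 25, 29, 33]

[9, 13, 17, 21, 25, 29, 33]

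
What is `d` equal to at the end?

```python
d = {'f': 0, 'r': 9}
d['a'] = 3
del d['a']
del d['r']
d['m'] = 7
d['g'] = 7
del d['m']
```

d['a'] = 3 → {'f': 0, 'r': 9, 'a': 3}
del 'a' → {'f': 0, 'r': 9}
del 'r' → {'f': 0}
d['m'] = 7 → {'f': 0, 'm': 7}
d['g'] = 7 → {'f': 0, 'm': 7, 'g': 7}
del 'm' → {'f': 0, 'g': 7}

{'f': 0, 'g': 7}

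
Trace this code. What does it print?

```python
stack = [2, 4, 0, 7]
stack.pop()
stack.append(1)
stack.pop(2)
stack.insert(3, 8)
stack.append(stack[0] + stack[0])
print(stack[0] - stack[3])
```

pop() removes 7 → [2, 4, 0]
append 1 → [2, 4, 0, 1]
pop(2) removes 0 → [2, 4, 1]
insert 8 at 3 → [2, 4, 1, 8]
append stack[0]+stack[0] = 2+2 = 4 → [2, 4, 1, 8, 4]
stack[0]-stack[3] = 2-8 = -6

-6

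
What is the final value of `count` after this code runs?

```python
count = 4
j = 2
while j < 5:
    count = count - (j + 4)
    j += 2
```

-10

j=2: count = 4-6 = -2
j=4: count = (-2)-8 = -10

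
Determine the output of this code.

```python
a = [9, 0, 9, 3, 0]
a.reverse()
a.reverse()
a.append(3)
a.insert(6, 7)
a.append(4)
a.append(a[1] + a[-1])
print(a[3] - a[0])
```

reverse → [0, 3, 9, 0, 9]
reverse → [9, 0, 9, 3, 0]
append 3 → [9, 0, 9, 3, 0, 3]
insert 7 at 6 → [9, 0, 9, 3, 0, 3, 7]
append 4 → [9, 0, 9, 3, 0, 3, 7, 4]
append a[1]+a[-1] = 0+4 = 4 → [9, 0, 9, 3, 0, 3, 7, 4, 4]
a[3]-a[0] = 3-9 = -6

-6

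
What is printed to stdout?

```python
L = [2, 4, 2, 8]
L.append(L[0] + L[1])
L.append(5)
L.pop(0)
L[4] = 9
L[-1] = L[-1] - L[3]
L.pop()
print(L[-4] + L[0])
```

append L[0]+L[1] = 2+4 = 6 → [2, 4, 2, 8, 6]
append 5 → [2, 4, 2, 8, 6, 5]
pop(0) removes 2 → [4, 2, 8, 6, 5]
L[4] = 9 → [4, 2, 8, 6, 9]
L[-1] = L[-1]-L[3] = 9-6 = 3 → [4, 2, 8, 6, 3]
pop() removes 3 → [4, 2, 8, 6]
L[-4]+L[0] = 4+4 = 8

8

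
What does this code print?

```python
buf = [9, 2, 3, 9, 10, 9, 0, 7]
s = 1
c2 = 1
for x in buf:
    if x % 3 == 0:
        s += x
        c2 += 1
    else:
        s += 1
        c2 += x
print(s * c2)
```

850

x=9: %3==0, s = 1+9 = 10; c2=2
x=2: not %3==0, s = 10+1 = 11; c2=4
x=3: %3==0, s = 11+3 = 14; c2=5
x=9: %3==0, s = 14+9 = 23; c2=6
x=10: not %3==0, s = 23+1 = 24; c2=16
x=9: %3==0, s = 24+9 = 33; c2=17
x=0: %3==0, s = 33+0 = 33; c2=18
x=7: not %3==0, s = 33+1 = 34; c2=25
s*c2 = 34*25 = 850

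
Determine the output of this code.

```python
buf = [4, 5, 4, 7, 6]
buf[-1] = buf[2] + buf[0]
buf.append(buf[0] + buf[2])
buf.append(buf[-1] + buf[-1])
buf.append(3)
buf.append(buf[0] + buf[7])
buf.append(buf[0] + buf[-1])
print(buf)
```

buf[-1] = buf[2]+buf[0] = 4+4 = 8 → [4, 5, 4, 7, 8]
append buf[0]+buf[2] = 4+4 = 8 → [4, 5, 4, 7, 8, 8]
append buf[-1]+buf[-1] = 8+8 = 16 → [4, 5, 4, 7, 8, 8, 16]
append 3 → [4, 5, 4, 7, 8, 8, 16, 3]
append buf[0]+buf[7] = 4+3 = 7 → [4, 5, 4, 7, 8, 8, 16, 3, 7]
append buf[0]+buf[-1] = 4+7 = 11 → [4, 5, 4, 7, 8, 8, 16, 3, 7, 11]

[4, 5, 4, 7, 8, 8, 16, 3, 7, 11]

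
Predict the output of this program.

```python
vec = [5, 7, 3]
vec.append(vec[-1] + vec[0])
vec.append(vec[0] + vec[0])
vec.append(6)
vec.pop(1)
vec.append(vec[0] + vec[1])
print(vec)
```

[5, 3, 8, 10, 6, 8]

append vec[-1]+vec[0] = 3+5 = 8 → [5, 7, 3, 8]
append vec[0]+vec[0] = 5+5 = 10 → [5, 7, 3, 8, 10]
append 6 → [5, 7, 3, 8, 10, 6]
pop(1) removes 7 → [5, 3, 8, 10, 6]
append vec[0]+vec[1] = 5+3 = 8 → [5, 3, 8, 10, 6, 8]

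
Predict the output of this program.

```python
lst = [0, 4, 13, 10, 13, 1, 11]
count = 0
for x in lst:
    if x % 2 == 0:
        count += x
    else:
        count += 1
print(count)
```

x=0: even, count = 0+0 = 0
x=4: even, count = 0+4 = 4
x=13: not even, count = 4+1 = 5
x=10: even, count = 5+10 = 15
x=13: not even, count = 15+1 = 16
x=1: not even, count = 16+1 = 17
x=11: not even, count = 17+1 = 18

18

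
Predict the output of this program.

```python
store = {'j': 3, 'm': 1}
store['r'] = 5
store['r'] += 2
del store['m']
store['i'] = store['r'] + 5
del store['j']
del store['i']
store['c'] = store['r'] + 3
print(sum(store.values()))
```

store['r'] = 5 → {'j': 3, 'm': 1, 'r': 5}
store['r'] = 5+2 = 7 → {'j': 3, 'm': 1, 'r': 7}
del 'm' → {'j': 3, 'r': 7}
store['i'] = store['r']+5 = 12 → {'j': 3, 'r': 7, 'i': 12}
del 'j' → {'r': 7, 'i': 12}
del 'i' → {'r': 7}
store['c'] = store['r']+3 = 10 → {'r': 7, 'c': 10}
sum of values = 17

17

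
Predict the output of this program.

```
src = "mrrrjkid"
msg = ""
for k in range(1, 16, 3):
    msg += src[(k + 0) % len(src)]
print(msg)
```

k=1: add src[1]='r' → 'r'
k=4: add src[4]='j' → 'rj'
k=7: add src[7]='d' → 'rjd'
k=10: add src[2]='r' → 'rjdr'
k=13: add src[5]='k' → 'rjdrk'

rjdrk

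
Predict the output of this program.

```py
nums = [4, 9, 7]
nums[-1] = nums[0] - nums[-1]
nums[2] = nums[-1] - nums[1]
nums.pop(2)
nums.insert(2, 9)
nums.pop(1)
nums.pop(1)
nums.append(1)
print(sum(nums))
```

nums[-1] = nums[0]-nums[-1] = 4-7 = -3 → [4, 9, -3]
nums[2] = nums[-1]-nums[1] = (-3)-9 = -12 → [4, 9, -12]
pop(2) removes -12 → [4, 9]
insert 9 at 2 → [4, 9, 9]
pop(1) removes 9 → [4, 9]
pop(1) removes 9 → [4]
append 1 → [4, 1]
sum = 5

5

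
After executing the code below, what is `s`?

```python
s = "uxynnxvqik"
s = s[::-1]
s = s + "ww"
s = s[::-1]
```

reverse → 'kiqvxnnyxu'
+ 'ww' → 'kiqvxnnyxuww'
reverse → 'wwuxynnxvqik'

'wwuxynnxvqik'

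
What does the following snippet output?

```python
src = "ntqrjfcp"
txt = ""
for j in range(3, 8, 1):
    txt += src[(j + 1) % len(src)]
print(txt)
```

j=3: add src[4]='j' → 'j'
j=4: add src[5]='f' → 'jf'
j=5: add src[6]='c' → 'jfc'
j=6: add src[7]='p' → 'jfcp'
j=7: add src[0]='n' → 'jfcpn'

jfcpn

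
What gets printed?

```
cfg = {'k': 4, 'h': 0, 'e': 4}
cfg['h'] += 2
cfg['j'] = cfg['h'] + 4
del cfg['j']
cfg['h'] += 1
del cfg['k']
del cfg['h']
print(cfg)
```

{'e': 4}

cfg['h'] = 0+2 = 2 → {'k': 4, 'h': 2, 'e': 4}
cfg['j'] = cfg['h']+4 = 6 → {'k': 4, 'h': 2, 'e': 4, 'j': 6}
del 'j' → {'k': 4, 'h': 2, 'e': 4}
cfg['h'] = 2+1 = 3 → {'k': 4, 'h': 3, 'e': 4}
del 'k' → {'h': 3, 'e': 4}
del 'h' → {'e': 4}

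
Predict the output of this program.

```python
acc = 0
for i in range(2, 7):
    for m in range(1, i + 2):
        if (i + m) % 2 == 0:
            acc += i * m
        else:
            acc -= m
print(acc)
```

110

i=2,m=1: odd sum, acc = 0-1 = -1
i=2,m=2: even sum, acc = (-1)+4 = 3
i=2,m=3: odd sum, acc = 3-3 = 0
i=3,m=1: even sum, acc = 0+3 = 3
i=3,m=2: odd sum, acc = 3-2 = 1
i=3,m=3: even sum, acc = 1+9 = 10
i=3,m=4: odd sum, acc = 10-4 = 6
i=4,m=1: odd sum, acc = 6-1 = 5
i=4,m=2: even sum, acc = 5+8 = 13
i=4,m=3: odd sum, acc = 13-3 = 10
i=4,m=4: even sum, acc = 10+16 = 26
i=4,m=5: odd sum, acc = 26-5 = 21
i=5,m=1: even sum, acc = 21+5 = 26
i=5,m=2: odd sum, acc = 26-2 = 24
i=5,m=3: even sum, acc = 24+15 = 39
i=5,m=4: odd sum, acc = 39-4 = 35
i=5,m=5: even sum, acc = 35+25 = 60
i=5,m=6: odd sum, acc = 60-6 = 54
i=6,m=1: odd sum, acc = 54-1 = 53
i=6,m=2: even sum, acc = 53+12 = 65
i=6,m=3: odd sum, acc = 65-3 = 62
i=6,m=4: even sum, acc = 62+24 = 86
i=6,m=5: odd sum, acc = 86-5 = 81
i=6,m=6: even sum, acc = 81+36 = 117
i=6,m=7: odd sum, acc = 117-7 = 110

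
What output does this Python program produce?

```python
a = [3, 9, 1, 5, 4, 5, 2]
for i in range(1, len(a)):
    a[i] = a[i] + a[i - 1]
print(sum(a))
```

i=1: a[1] = 9+3 = 12 → [3, 12, 1, 5, 4, 5, 2]
i=2: a[2] = 1+12 = 13 → [3, 12, 13, 5, 4, 5, 2]
i=3: a[3] = 5+13 = 18 → [3, 12, 13, 18, 4, 5, 2]
i=4: a[4] = 4+18 = 22 → [3, 12, 13, 18, 22, 5, 2]
i=5: a[5] = 5+22 = 27 → [3, 12, 13, 18, 22, 27, 2]
i=6: a[6] = 2+27 = 29 → [3, 12, 13, 18, 22, 27, 29]
sum = 124

124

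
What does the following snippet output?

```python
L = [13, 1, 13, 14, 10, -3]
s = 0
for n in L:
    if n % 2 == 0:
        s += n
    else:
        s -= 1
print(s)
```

n=13: not even, s = 0-1 = -1
n=1: not even, s = (-1)-1 = -2
n=13: not even, s = (-2)-1 = -3
n=14: even, s = (-3)+14 = 11
n=10: even, s = 11+10 = 21
n=-3: not even, s = 21-1 = 20

20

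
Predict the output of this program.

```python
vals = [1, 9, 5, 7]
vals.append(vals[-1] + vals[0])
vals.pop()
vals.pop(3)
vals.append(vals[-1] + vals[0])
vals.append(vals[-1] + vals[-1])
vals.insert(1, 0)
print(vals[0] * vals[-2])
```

append vals[-1]+vals[0] = 7+1 = 8 → [1, 9, 5, 7, 8]
pop() removes 8 → [1, 9, 5, 7]
pop(3) removes 7 → [1, 9, 5]
append vals[-1]+vals[0] = 5+1 = 6 → [1, 9, 5, 6]
append vals[-1]+vals[-1] = 6+6 = 12 → [1, 9, 5, 6, 12]
insert 0 at 1 → [1, 0, 9, 5, 6, 12]
vals[0]*vals[-2] = 1*6 = 6

6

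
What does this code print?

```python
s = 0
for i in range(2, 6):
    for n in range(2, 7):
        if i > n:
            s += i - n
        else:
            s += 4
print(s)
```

i=2,n=2: not 2>2, s = 0+4 = 4
i=2,n=3: not 2>3, s = 4+4 = 8
i=2,n=4: not 2>4, s = 8+4 = 12
i=2,n=5: not 2>5, s = 12+4 = 16
i=2,n=6: not 2>6, s = 16+4 = 20
i=3,n=2: 3>2, s = 20+1 = 21
i=3,n=3: not 3>3, s = 21+4 = 25
i=3,n=4: not 3>4, s = 25+4 = 29
i=3,n=5: not 3>5, s = 29+4 = 33
i=3,n=6: not 3>6, s = 33+4 = 37
i=4,n=2: 4>2, s = 37+2 = 39
i=4,n=3: 4>3, s = 39+1 = 40
i=4,n=4: not 4>4, s = 40+4 = 44
i=4,n=5: not 4>5, s = 44+4 = 48
i=4,n=6: not 4>6, s = 48+4 = 52
i=5,n=2: 5>2, s = 52+3 = 55
i=5,n=3: 5>3, s = 55+2 = 57
i=5,n=4: 5>4, s = 57+1 = 58
i=5,n=5: not 5>5, s = 58+4 = 62
i=5,n=6: not 5>6, s = 62+4 = 66

66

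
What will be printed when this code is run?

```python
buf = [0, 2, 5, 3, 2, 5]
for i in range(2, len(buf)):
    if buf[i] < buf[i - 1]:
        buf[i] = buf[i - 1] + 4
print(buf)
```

i=2: 5>=2, unchanged → [0, 2, 5, 3, 2, 5]
i=3: 3<5, buf[3] = 5+4 = 9 → [0, 2, 5, 9, 2, 5]
i=4: 2<9, buf[4] = 9+4 = 13 → [0, 2, 5, 9, 13, 5]
i=5: 5<13, buf[5] = 13+4 = 17 → [0, 2, 5, 9, 13, 17]

[0, 2, 5, 9, 13, 17]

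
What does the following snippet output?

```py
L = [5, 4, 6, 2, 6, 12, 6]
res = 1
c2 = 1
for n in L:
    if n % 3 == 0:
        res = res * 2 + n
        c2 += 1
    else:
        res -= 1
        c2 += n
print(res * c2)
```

1248

n=5: not %3==0, res = 1-1 = 0; c2=6
n=4: not %3==0, res = 0-1 = -1; c2=10
n=6: %3==0, res = (-1)*2+6 = 4; c2=11
n=2: not %3==0, res = 4-1 = 3; c2=13
n=6: %3==0, res = 3*2+6 = 12; c2=14
n=12: %3==0, res = 12*2+12 = 36; c2=15
n=6: %3==0, res = 36*2+6 = 78; c2=16
res*c2 = 78*16 = 1248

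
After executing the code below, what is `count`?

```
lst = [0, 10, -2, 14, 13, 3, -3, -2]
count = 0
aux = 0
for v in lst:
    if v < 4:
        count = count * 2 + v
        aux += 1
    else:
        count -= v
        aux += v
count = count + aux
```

v=0: <4, count = 0*2+0 = 0; aux=1
v=10: not <4, count = 0-10 = -10; aux=11
v=-2: <4, count = (-10)*2+(-2) = -22; aux=12
v=14: not <4, count = (-22)-14 = -36; aux=26
v=13: not <4, count = (-36)-13 = -49; aux=39
v=3: <4, count = (-49)*2+3 = -95; aux=40
v=-3: <4, count = (-95)*2+(-3) = -193; aux=41
v=-2: <4, count = (-193)*2+(-2) = -388; aux=42
count+aux = (-388)+42 = -346

-346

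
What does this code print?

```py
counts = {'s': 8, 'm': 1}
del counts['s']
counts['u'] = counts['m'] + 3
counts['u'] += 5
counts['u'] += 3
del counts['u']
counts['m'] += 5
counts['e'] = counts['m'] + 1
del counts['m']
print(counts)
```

{'e': 7}

del 's' → {'m': 1}
counts['u'] = counts['m']+3 = 4 → {'m': 1, 'u': 4}
counts['u'] = 4+5 = 9 → {'m': 1, 'u': 9}
counts['u'] = 9+3 = 12 → {'m': 1, 'u': 12}
del 'u' → {'m': 1}
counts['m'] = 1+5 = 6 → {'m': 6}
counts['e'] = counts['m']+1 = 7 → {'m': 6, 'e': 7}
del 'm' → {'e': 7}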